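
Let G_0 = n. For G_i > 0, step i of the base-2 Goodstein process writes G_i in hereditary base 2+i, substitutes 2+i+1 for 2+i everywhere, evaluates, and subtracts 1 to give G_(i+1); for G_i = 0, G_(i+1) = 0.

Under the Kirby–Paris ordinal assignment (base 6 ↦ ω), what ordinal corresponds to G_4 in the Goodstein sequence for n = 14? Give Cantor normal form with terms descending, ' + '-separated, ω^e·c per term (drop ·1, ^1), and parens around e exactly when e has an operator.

ω^(ω + 1) + ω^5·5 + ω^4·5 + ω^3·5 + ω^2·5 + ω·5 + 5

i=0: 14 = 2^(2 + 1) + 2^2 + 2 (b=2); 2→3: 3^(3 + 1) + 3^3 + 3 = 111; 111−1 = 110
i=1: 110 = 3^(3 + 1) + 3^3 + 2 (b=3); 3→4: 4^(4 + 1) + 4^4 + 2 = 1282; 1282−1 = 1281
i=2: 1281 = 4^(4 + 1) + 4^4 + 1 (b=4); 4→5: 5^(5 + 1) + 5^5 + 1 = 18751; 18751−1 = 18750
i=3: 18750 = 5^(5 + 1) + 5^5 (b=5); 5→6: 6^(6 + 1) + 6^6 = 326592; 326592−1 = 326591
i=4: 326591 = 6^(6 + 1) + 5·6^5 + 5·6^4 + 5·6^3 + 5·6^2 + 5·6 + 5 (b=6); 6→7: 7^(7 + 1) + 5·7^5 + 5·7^4 + 5·7^3 + 5·7^2 + 5·7 + 5 = 5862841; 5862841−1 = 5862840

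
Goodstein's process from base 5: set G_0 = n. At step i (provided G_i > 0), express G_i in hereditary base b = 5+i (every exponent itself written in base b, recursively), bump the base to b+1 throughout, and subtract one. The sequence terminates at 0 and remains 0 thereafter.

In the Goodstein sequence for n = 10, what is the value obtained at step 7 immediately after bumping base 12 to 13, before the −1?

[0] 10 ≡ 2·5 (base 5). Lift 6: 12. −1: 11.
[1] 11 ≡ 6 + 5 (base 6). Lift 7: 12. −1: 11.
[2] 11 ≡ 7 + 4 (base 7). Lift 8: 12. −1: 11.
[3] 11 ≡ 8 + 3 (base 8). Lift 9: 12. −1: 11.
[4] 11 ≡ 9 + 2 (base 9). Lift 10: 12. −1: 11.
[5] 11 ≡ 10 + 1 (base 10). Lift 11: 12. −1: 11.
[6] 11 ≡ 11 (base 11). Lift 12: 12. −1: 11.

11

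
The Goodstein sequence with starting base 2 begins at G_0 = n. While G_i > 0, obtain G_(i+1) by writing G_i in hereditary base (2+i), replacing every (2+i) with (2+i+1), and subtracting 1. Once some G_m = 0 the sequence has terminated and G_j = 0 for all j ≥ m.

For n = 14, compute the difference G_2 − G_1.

1171

G_0=14  [base 2] 2^(2 + 1) + 2^2 + 2  →[2↦3]→  3^(3 + 1) + 3^3 + 3 = 111  −1 ⇒ G_1=110
G_1=110  [base 3] 3^(3 + 1) + 3^3 + 2  →[3↦4]→  4^(4 + 1) + 4^4 + 2 = 1282  −1 ⇒ G_2=1281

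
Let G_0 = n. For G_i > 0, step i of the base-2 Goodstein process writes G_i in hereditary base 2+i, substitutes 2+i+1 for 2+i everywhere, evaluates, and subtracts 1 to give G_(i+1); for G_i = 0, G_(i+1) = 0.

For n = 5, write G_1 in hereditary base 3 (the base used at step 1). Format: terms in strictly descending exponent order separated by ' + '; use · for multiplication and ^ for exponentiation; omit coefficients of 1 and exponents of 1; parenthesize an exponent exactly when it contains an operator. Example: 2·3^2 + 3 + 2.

3^3

(0) 5|_2 = 2^2 + 1 ↦ 3^3 + 1|_3 = 28 ⇒ 27
(1) 27|_3 = 3^3 ↦ 4^4|_4 = 256 ⇒ 255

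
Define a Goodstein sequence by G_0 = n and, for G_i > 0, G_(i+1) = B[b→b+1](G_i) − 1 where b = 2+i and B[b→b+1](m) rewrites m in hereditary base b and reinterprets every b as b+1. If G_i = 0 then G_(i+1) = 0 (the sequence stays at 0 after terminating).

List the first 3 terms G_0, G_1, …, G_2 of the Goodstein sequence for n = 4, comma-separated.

i=0: 4 = 2^2 (b=2); 2→3: 3^3 = 27; 27−1 = 26
i=1: 26 = 2·3^2 + 2·3 + 2 (b=3); 3→4: 2·4^2 + 2·4 + 2 = 42; 42−1 = 41

4, 26, 41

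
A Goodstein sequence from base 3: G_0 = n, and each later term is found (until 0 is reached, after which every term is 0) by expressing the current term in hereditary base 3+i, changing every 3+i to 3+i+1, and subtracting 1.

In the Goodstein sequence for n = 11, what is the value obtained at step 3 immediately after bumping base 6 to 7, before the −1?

base 3: 11 = 3^2 + 2; at 4: 4^2 + 2 = 18; next = 17
base 4: 17 = 4^2 + 1; at 5: 5^2 + 1 = 26; next = 25
base 5: 25 = 5^2; at 6: 6^2 = 36; next = 35

40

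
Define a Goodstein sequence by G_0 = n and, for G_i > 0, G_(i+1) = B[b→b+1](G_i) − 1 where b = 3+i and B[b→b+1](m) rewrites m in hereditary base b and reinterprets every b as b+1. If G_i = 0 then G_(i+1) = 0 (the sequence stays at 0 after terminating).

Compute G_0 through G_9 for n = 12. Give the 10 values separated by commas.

12, 19, 27, 37, 49, 63, 69, 75, 81, 87

step 0: 12 = 3^2 + 3; sub 4 for 3: 4^2 + 4; = 20; G_1 = 20−1 = 19
step 1: 19 = 4^2 + 3; sub 5 for 4: 5^2 + 3; = 28; G_2 = 28−1 = 27
step 2: 27 = 5^2 + 2; sub 6 for 5: 6^2 + 2; = 38; G_3 = 38−1 = 37
step 3: 37 = 6^2 + 1; sub 7 for 6: 7^2 + 1; = 50; G_4 = 50−1 = 49
step 4: 49 = 7^2; sub 8 for 7: 8^2; = 64; G_5 = 64−1 = 63
step 5: 63 = 7·8 + 7; sub 9 for 8: 7·9 + 7; = 70; G_6 = 70−1 = 69
step 6: 69 = 7·9 + 6; sub 10 for 9: 7·10 + 6; = 76; G_7 = 76−1 = 75
step 7: 75 = 7·10 + 5; sub 11 for 10: 7·11 + 5; = 82; G_8 = 82−1 = 81
step 8: 81 = 7·11 + 4; sub 12 for 11: 7·12 + 4; = 88; G_9 = 88−1 = 87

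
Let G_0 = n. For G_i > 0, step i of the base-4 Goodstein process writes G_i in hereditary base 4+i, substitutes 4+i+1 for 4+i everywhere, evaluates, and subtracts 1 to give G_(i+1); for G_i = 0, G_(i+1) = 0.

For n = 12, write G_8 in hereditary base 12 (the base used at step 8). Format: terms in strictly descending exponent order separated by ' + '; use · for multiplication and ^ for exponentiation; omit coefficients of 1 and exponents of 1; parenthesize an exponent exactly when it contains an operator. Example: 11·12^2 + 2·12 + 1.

(0) 12|_4 = 3·4 ↦ 3·5|_5 = 15 ⇒ 14
(1) 14|_5 = 2·5 + 4 ↦ 2·6 + 4|_6 = 16 ⇒ 15
(2) 15|_6 = 2·6 + 3 ↦ 2·7 + 3|_7 = 17 ⇒ 16
(3) 16|_7 = 2·7 + 2 ↦ 2·8 + 2|_8 = 18 ⇒ 17
(4) 17|_8 = 2·8 + 1 ↦ 2·9 + 1|_9 = 19 ⇒ 18
(5) 18|_9 = 2·9 ↦ 2·10|_10 = 20 ⇒ 19
(6) 19|_10 = 10 + 9 ↦ 11 + 9|_11 = 20 ⇒ 19
(7) 19|_11 = 11 + 8 ↦ 12 + 8|_12 = 20 ⇒ 19
(8) 19|_12 = 12 + 7 ↦ 13 + 7|_13 = 20 ⇒ 19

12 + 7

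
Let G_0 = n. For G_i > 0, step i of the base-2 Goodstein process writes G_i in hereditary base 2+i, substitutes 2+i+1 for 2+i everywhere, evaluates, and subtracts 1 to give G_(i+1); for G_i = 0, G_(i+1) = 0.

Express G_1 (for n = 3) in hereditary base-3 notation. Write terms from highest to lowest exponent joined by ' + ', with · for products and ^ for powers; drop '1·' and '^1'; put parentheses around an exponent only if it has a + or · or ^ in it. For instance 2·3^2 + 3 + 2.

G_0 = 3. HB_2(3) = 2 + 1. Bump = 4. G_1 = 3.
G_1 = 3. HB_3(3) = 3. Bump = 4. G_2 = 3.

3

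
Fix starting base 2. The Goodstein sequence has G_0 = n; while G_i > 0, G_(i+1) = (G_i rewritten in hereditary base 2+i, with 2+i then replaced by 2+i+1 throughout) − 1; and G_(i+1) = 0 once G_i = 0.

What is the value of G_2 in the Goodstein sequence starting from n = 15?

base 2: 15 = 2^(2 + 1) + 2^2 + 2 + 1; at 3: 3^(3 + 1) + 3^3 + 3 + 1 = 112; next = 111
base 3: 111 = 3^(3 + 1) + 3^3 + 3; at 4: 4^(4 + 1) + 4^4 + 4 = 1284; next = 1283
base 4: 1283 = 4^(4 + 1) + 4^4 + 3; at 5: 5^(5 + 1) + 5^5 + 3 = 18753; next = 18752

1283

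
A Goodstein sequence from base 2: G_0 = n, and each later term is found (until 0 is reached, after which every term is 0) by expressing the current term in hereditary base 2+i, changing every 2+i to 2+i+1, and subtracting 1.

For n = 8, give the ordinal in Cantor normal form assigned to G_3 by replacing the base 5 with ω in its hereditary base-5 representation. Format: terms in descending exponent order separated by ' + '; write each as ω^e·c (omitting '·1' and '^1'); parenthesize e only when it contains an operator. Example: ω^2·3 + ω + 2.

G_0 = 8. HB_2(8) = 2^(2 + 1). Bump = 81. G_1 = 80.
G_1 = 80. HB_3(80) = 2·3^3 + 2·3^2 + 2·3 + 2. Bump = 554. G_2 = 553.
G_2 = 553. HB_4(553) = 2·4^4 + 2·4^2 + 2·4 + 1. Bump = 6311. G_3 = 6310.
G_3 = 6310. HB_5(6310) = 2·5^5 + 2·5^2 + 2·5. Bump = 93396. G_4 = 93395.

ω^ω·2 + ω^2·2 + ω·2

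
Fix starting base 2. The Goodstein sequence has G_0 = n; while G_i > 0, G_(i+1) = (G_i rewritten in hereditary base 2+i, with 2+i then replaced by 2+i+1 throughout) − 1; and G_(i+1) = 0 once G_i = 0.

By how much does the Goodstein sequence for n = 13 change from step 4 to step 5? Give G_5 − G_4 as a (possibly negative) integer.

5485287

G_0=13  [base 2] 2^(2 + 1) + 2^2 + 1  →[2↦3]→  3^(3 + 1) + 3^3 + 1 = 109  −1 ⇒ G_1=108
G_1=108  [base 3] 3^(3 + 1) + 3^3  →[3↦4]→  4^(4 + 1) + 4^4 = 1280  −1 ⇒ G_2=1279
G_2=1279  [base 4] 4^(4 + 1) + 3·4^3 + 3·4^2 + 3·4 + 3  →[4↦5]→  5^(5 + 1) + 3·5^3 + 3·5^2 + 3·5 + 3 = 16093  −1 ⇒ G_3=16092
G_3=16092  [base 5] 5^(5 + 1) + 3·5^3 + 3·5^2 + 3·5 + 2  →[5↦6]→  6^(6 + 1) + 3·6^3 + 3·6^2 + 3·6 + 2 = 280712  −1 ⇒ G_4=280711
G_4=280711  [base 6] 6^(6 + 1) + 3·6^3 + 3·6^2 + 3·6 + 1  →[6↦7]→  7^(7 + 1) + 3·7^3 + 3·7^2 + 3·7 + 1 = 5765999  −1 ⇒ G_5=5765998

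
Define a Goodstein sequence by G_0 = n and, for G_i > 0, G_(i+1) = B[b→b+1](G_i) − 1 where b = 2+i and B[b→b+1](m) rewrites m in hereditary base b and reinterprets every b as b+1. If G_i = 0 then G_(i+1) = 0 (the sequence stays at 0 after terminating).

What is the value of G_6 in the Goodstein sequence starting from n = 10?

84073323

G_0=10  [base 2] 2^(2 + 1) + 2  →[2↦3]→  3^(3 + 1) + 3 = 84  −1 ⇒ G_1=83
G_1=83  [base 3] 3^(3 + 1) + 2  →[3↦4]→  4^(4 + 1) + 2 = 1026  −1 ⇒ G_2=1025
G_2=1025  [base 4] 4^(4 + 1) + 1  →[4↦5]→  5^(5 + 1) + 1 = 15626  −1 ⇒ G_3=15625
G_3=15625  [base 5] 5^(5 + 1)  →[5↦6]→  6^(6 + 1) = 279936  −1 ⇒ G_4=279935
G_4=279935  [base 6] 5·6^6 + 5·6^5 + 5·6^4 + 5·6^3 + 5·6^2 + 5·6 + 5  →[6↦7]→  5·7^7 + 5·7^5 + 5·7^4 + 5·7^3 + 5·7^2 + 5·7 + 5 = 4215755  −1 ⇒ G_5=4215754
G_5=4215754  [base 7] 5·7^7 + 5·7^5 + 5·7^4 + 5·7^3 + 5·7^2 + 5·7 + 4  →[7↦8]→  5·8^8 + 5·8^5 + 5·8^4 + 5·8^3 + 5·8^2 + 5·8 + 4 = 84073324  −1 ⇒ G_6=84073323
G_6=84073323  [base 8] 5·8^8 + 5·8^5 + 5·8^4 + 5·8^3 + 5·8^2 + 5·8 + 3  →[8↦9]→  5·9^9 + 5·9^5 + 5·9^4 + 5·9^3 + 5·9^2 + 5·9 + 3 = 1937434593  −1 ⇒ G_7=1937434592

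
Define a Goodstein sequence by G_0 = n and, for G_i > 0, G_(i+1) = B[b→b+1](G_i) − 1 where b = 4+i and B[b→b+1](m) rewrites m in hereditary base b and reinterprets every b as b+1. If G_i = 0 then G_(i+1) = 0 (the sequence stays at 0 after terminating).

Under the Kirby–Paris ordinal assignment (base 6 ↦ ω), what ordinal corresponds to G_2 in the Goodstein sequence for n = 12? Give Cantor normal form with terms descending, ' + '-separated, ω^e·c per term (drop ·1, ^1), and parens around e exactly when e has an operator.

(0) 12|_4 = 3·4 ↦ 3·5|_5 = 15 ⇒ 14
(1) 14|_5 = 2·5 + 4 ↦ 2·6 + 4|_6 = 16 ⇒ 15
(2) 15|_6 = 2·6 + 3 ↦ 2·7 + 3|_7 = 17 ⇒ 16

ω·2 + 3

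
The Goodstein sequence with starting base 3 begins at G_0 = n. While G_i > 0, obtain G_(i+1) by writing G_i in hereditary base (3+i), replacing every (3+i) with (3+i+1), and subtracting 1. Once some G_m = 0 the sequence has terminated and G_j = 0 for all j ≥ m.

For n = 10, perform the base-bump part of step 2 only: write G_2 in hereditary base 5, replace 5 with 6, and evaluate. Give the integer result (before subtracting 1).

28

base 3: 10 = 3^2 + 1; at 4: 4^2 + 1 = 17; next = 16
base 4: 16 = 4^2; at 5: 5^2 = 25; next = 24
base 5: 24 = 4·5 + 4; at 6: 4·6 + 4 = 28; next = 27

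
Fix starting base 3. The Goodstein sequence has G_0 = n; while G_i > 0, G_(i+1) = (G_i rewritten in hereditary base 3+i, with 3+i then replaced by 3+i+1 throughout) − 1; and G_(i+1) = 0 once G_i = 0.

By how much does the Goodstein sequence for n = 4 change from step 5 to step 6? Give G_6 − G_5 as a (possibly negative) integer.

-1

4 —HB3→ 3 + 1 —bump→ 4 + 1 = 5 —(−1)→ 4
4 —HB4→ 4 —bump→ 5 = 5 —(−1)→ 4
4 —HB5→ 4 —bump→ 4 = 4 —(−1)→ 3
3 —HB6→ 3 —bump→ 3 = 3 —(−1)→ 2
2 —HB7→ 2 —bump→ 2 = 2 —(−1)→ 1
1 —HB8→ 1 —bump→ 1 = 1 —(−1)→ 0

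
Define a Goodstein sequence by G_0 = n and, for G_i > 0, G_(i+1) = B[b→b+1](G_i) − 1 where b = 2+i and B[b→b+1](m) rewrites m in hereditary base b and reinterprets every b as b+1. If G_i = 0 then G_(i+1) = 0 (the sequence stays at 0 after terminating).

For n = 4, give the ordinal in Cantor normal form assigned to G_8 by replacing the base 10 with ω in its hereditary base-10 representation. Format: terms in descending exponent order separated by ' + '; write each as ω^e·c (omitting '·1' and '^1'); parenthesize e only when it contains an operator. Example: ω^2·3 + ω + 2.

ω^2·2 + ω + 1

[0] 4 ≡ 2^2 (base 2). Lift 3: 27. −1: 26.
[1] 26 ≡ 2·3^2 + 2·3 + 2 (base 3). Lift 4: 42. −1: 41.
[2] 41 ≡ 2·4^2 + 2·4 + 1 (base 4). Lift 5: 61. −1: 60.
[3] 60 ≡ 2·5^2 + 2·5 (base 5). Lift 6: 84. −1: 83.
[4] 83 ≡ 2·6^2 + 6 + 5 (base 6). Lift 7: 110. −1: 109.
[5] 109 ≡ 2·7^2 + 7 + 4 (base 7). Lift 8: 140. −1: 139.
[6] 139 ≡ 2·8^2 + 8 + 3 (base 8). Lift 9: 174. −1: 173.
[7] 173 ≡ 2·9^2 + 9 + 2 (base 9). Lift 10: 212. −1: 211.
[8] 211 ≡ 2·10^2 + 10 + 1 (base 10). Lift 11: 254. −1: 253.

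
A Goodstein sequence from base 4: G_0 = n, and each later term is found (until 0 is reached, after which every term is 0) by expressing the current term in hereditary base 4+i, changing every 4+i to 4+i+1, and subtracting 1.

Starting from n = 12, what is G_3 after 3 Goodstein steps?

G_0=12  [base 4] 3·4  →[4↦5]→  3·5 = 15  −1 ⇒ G_1=14
G_1=14  [base 5] 2·5 + 4  →[5↦6]→  2·6 + 4 = 16  −1 ⇒ G_2=15
G_2=15  [base 6] 2·6 + 3  →[6↦7]→  2·7 + 3 = 17  −1 ⇒ G_3=16
G_3=16  [base 7] 2·7 + 2  →[7↦8]→  2·8 + 2 = 18  −1 ⇒ G_4=17

16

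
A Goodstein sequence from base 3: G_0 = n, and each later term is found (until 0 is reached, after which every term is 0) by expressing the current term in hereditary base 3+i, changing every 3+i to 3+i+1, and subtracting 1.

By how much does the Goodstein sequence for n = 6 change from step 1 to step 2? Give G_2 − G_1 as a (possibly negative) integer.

0

(0) 6|_3 = 2·3 ↦ 2·4|_4 = 8 ⇒ 7
(1) 7|_4 = 4 + 3 ↦ 5 + 3|_5 = 8 ⇒ 7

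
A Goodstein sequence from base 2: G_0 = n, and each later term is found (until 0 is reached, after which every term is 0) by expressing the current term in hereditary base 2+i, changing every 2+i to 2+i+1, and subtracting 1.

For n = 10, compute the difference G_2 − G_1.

942

i=0: 10 = 2^(2 + 1) + 2 (b=2); 2→3: 3^(3 + 1) + 3 = 84; 84−1 = 83
i=1: 83 = 3^(3 + 1) + 2 (b=3); 3→4: 4^(4 + 1) + 2 = 1026; 1026−1 = 1025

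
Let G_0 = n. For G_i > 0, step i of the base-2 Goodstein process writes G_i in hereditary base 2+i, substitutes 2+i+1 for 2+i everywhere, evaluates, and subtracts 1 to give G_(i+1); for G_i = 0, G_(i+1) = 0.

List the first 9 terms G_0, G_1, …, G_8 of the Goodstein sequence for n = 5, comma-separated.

5, 27, 255, 467, 775, 1197, 1751, 2454, 3325

i=0: 5 = 2^2 + 1 (b=2); 2→3: 3^3 + 1 = 28; 28−1 = 27
i=1: 27 = 3^3 (b=3); 3→4: 4^4 = 256; 256−1 = 255
i=2: 255 = 3·4^3 + 3·4^2 + 3·4 + 3 (b=4); 4→5: 3·5^3 + 3·5^2 + 3·5 + 3 = 468; 468−1 = 467
i=3: 467 = 3·5^3 + 3·5^2 + 3·5 + 2 (b=5); 5→6: 3·6^3 + 3·6^2 + 3·6 + 2 = 776; 776−1 = 775
i=4: 775 = 3·6^3 + 3·6^2 + 3·6 + 1 (b=6); 6→7: 3·7^3 + 3·7^2 + 3·7 + 1 = 1198; 1198−1 = 1197
i=5: 1197 = 3·7^3 + 3·7^2 + 3·7 (b=7); 7→8: 3·8^3 + 3·8^2 + 3·8 = 1752; 1752−1 = 1751
i=6: 1751 = 3·8^3 + 3·8^2 + 2·8 + 7 (b=8); 8→9: 3·9^3 + 3·9^2 + 2·9 + 7 = 2455; 2455−1 = 2454
i=7: 2454 = 3·9^3 + 3·9^2 + 2·9 + 6 (b=9); 9→10: 3·10^3 + 3·10^2 + 2·10 + 6 = 3326; 3326−1 = 3325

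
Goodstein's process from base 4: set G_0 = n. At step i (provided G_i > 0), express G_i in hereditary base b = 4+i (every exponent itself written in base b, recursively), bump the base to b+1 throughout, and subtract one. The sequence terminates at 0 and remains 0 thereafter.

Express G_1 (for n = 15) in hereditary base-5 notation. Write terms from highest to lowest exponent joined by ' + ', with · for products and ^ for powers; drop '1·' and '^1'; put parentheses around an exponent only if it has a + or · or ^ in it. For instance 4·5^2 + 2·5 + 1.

15 —HB4→ 3·4 + 3 —bump→ 3·5 + 3 = 18 —(−1)→ 17
17 —HB5→ 3·5 + 2 —bump→ 3·6 + 2 = 20 —(−1)→ 19

3·5 + 2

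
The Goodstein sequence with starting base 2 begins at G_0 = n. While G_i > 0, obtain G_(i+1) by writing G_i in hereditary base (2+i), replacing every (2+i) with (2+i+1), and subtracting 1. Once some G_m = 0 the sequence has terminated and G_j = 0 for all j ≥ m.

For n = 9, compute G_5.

step 0: 9 = 2^(2 + 1) + 1; sub 3 for 2: 3^(3 + 1) + 1; = 82; G_1 = 82−1 = 81
step 1: 81 = 3^(3 + 1); sub 4 for 3: 4^(4 + 1); = 1024; G_2 = 1024−1 = 1023
step 2: 1023 = 3·4^4 + 3·4^3 + 3·4^2 + 3·4 + 3; sub 5 for 4: 3·5^5 + 3·5^3 + 3·5^2 + 3·5 + 3; = 9843; G_3 = 9843−1 = 9842
step 3: 9842 = 3·5^5 + 3·5^3 + 3·5^2 + 3·5 + 2; sub 6 for 5: 3·6^6 + 3·6^3 + 3·6^2 + 3·6 + 2; = 140744; G_4 = 140744−1 = 140743
step 4: 140743 = 3·6^6 + 3·6^3 + 3·6^2 + 3·6 + 1; sub 7 for 6: 3·7^7 + 3·7^3 + 3·7^2 + 3·7 + 1; = 2471827; G_5 = 2471827−1 = 2471826
step 5: 2471826 = 3·7^7 + 3·7^3 + 3·7^2 + 3·7; sub 8 for 7: 3·8^8 + 3·8^3 + 3·8^2 + 3·8; = 50333400; G_6 = 50333400−1 = 50333399

2471826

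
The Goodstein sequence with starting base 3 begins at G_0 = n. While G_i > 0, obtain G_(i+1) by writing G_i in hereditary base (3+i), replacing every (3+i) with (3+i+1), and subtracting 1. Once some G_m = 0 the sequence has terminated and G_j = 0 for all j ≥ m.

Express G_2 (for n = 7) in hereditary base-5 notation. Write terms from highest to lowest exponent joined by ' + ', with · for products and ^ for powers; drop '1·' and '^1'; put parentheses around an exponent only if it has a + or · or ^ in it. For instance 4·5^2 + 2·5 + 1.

5 + 4

[0] 7 ≡ 2·3 + 1 (base 3). Lift 4: 9. −1: 8.
[1] 8 ≡ 2·4 (base 4). Lift 5: 10. −1: 9.
[2] 9 ≡ 5 + 4 (base 5). Lift 6: 10. −1: 9.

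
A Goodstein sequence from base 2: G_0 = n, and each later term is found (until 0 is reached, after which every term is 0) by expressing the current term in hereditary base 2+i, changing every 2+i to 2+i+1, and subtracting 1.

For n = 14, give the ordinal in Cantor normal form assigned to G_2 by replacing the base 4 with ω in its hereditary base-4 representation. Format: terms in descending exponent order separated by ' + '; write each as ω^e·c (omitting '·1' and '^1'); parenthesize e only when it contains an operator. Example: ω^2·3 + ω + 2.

14 —HB2→ 2^(2 + 1) + 2^2 + 2 —bump→ 3^(3 + 1) + 3^3 + 3 = 111 —(−1)→ 110
110 —HB3→ 3^(3 + 1) + 3^3 + 2 —bump→ 4^(4 + 1) + 4^4 + 2 = 1282 —(−1)→ 1281
1281 —HB4→ 4^(4 + 1) + 4^4 + 1 —bump→ 5^(5 + 1) + 5^5 + 1 = 18751 —(−1)→ 18750

ω^(ω + 1) + ω^ω + 1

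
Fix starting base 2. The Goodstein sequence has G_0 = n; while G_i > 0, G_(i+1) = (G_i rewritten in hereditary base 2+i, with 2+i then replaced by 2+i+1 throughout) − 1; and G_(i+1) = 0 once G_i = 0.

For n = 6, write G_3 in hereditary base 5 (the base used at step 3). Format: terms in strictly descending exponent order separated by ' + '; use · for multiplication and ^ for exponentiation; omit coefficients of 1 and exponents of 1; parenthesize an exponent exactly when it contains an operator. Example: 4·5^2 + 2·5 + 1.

5^5

base 2: 6 = 2^2 + 2; at 3: 3^3 + 3 = 30; next = 29
base 3: 29 = 3^3 + 2; at 4: 4^4 + 2 = 258; next = 257
base 4: 257 = 4^4 + 1; at 5: 5^5 + 1 = 3126; next = 3125
base 5: 3125 = 5^5; at 6: 6^6 = 46656; next = 46655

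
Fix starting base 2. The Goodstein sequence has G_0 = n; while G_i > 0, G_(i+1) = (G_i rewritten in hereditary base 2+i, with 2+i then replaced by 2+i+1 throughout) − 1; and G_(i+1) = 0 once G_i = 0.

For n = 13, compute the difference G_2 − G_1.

G_0 = 13. HB_2(13) = 2^(2 + 1) + 2^2 + 1. Bump = 109. G_1 = 108.
G_1 = 108. HB_3(108) = 3^(3 + 1) + 3^3. Bump = 1280. G_2 = 1279.

1171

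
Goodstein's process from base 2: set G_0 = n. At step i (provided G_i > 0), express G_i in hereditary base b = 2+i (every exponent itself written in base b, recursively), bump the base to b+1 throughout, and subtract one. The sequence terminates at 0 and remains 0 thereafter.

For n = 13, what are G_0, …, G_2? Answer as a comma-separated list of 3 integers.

(0) 13|_2 = 2^(2 + 1) + 2^2 + 1 ↦ 3^(3 + 1) + 3^3 + 1|_3 = 109 ⇒ 108
(1) 108|_3 = 3^(3 + 1) + 3^3 ↦ 4^(4 + 1) + 4^4|_4 = 1280 ⇒ 1279

13, 108, 1279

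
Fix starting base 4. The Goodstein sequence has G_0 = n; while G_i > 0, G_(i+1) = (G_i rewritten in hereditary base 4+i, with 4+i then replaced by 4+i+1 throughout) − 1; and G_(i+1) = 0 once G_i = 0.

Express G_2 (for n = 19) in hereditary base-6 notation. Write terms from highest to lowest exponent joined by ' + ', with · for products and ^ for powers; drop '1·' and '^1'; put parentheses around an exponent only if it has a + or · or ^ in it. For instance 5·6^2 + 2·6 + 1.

6^2 + 1

i=0: 19 = 4^2 + 3 (b=4); 4→5: 5^2 + 3 = 28; 28−1 = 27
i=1: 27 = 5^2 + 2 (b=5); 5→6: 6^2 + 2 = 38; 38−1 = 37
i=2: 37 = 6^2 + 1 (b=6); 6→7: 7^2 + 1 = 50; 50−1 = 49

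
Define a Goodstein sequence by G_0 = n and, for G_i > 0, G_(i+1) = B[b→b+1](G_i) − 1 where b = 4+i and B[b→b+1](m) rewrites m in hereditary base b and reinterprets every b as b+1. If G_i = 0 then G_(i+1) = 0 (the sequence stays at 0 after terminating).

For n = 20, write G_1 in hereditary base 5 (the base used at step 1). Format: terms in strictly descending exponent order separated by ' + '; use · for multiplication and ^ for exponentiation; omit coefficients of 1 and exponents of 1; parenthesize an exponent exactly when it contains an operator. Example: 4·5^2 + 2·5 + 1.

5^2 + 4

20 —HB4→ 4^2 + 4 —bump→ 5^2 + 5 = 30 —(−1)→ 29
29 —HB5→ 5^2 + 4 —bump→ 6^2 + 4 = 40 —(−1)→ 39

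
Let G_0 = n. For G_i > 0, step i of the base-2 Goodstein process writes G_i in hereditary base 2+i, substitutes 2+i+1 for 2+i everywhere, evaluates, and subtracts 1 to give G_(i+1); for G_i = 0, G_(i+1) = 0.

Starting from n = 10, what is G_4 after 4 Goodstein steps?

G_0 = 10. HB_2(10) = 2^(2 + 1) + 2. Bump = 84. G_1 = 83.
G_1 = 83. HB_3(83) = 3^(3 + 1) + 2. Bump = 1026. G_2 = 1025.
G_2 = 1025. HB_4(1025) = 4^(4 + 1) + 1. Bump = 15626. G_3 = 15625.
G_3 = 15625. HB_5(15625) = 5^(5 + 1). Bump = 279936. G_4 = 279935.
G_4 = 279935. HB_6(279935) = 5·6^6 + 5·6^5 + 5·6^4 + 5·6^3 + 5·6^2 + 5·6 + 5. Bump = 4215755. G_5 = 4215754.

279935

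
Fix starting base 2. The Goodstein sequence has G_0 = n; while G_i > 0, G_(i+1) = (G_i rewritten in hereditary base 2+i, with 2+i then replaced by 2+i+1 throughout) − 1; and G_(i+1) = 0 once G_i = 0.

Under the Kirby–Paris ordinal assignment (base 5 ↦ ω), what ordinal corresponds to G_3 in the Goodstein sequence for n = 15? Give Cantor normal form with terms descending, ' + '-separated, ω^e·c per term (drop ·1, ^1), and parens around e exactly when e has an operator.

[0] 15 ≡ 2^(2 + 1) + 2^2 + 2 + 1 (base 2). Lift 3: 112. −1: 111.
[1] 111 ≡ 3^(3 + 1) + 3^3 + 3 (base 3). Lift 4: 1284. −1: 1283.
[2] 1283 ≡ 4^(4 + 1) + 4^4 + 3 (base 4). Lift 5: 18753. −1: 18752.
[3] 18752 ≡ 5^(5 + 1) + 5^5 + 2 (base 5). Lift 6: 326594. −1: 326593.

ω^(ω + 1) + ω^ω + 2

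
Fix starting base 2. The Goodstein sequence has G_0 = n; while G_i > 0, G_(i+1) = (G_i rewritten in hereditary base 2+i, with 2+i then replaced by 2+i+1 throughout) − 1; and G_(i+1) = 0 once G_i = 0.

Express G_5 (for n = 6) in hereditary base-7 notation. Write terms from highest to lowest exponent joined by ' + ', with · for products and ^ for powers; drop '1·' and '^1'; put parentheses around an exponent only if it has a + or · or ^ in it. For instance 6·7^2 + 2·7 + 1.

base 2: 6 = 2^2 + 2; at 3: 3^3 + 3 = 30; next = 29
base 3: 29 = 3^3 + 2; at 4: 4^4 + 2 = 258; next = 257
base 4: 257 = 4^4 + 1; at 5: 5^5 + 1 = 3126; next = 3125
base 5: 3125 = 5^5; at 6: 6^6 = 46656; next = 46655
base 6: 46655 = 5·6^5 + 5·6^4 + 5·6^3 + 5·6^2 + 5·6 + 5; at 7: 5·7^5 + 5·7^4 + 5·7^3 + 5·7^2 + 5·7 + 5 = 98040; next = 98039
base 7: 98039 = 5·7^5 + 5·7^4 + 5·7^3 + 5·7^2 + 5·7 + 4; at 8: 5·8^5 + 5·8^4 + 5·8^3 + 5·8^2 + 5·8 + 4 = 187244; next = 187243

5·7^5 + 5·7^4 + 5·7^3 + 5·7^2 + 5·7 + 4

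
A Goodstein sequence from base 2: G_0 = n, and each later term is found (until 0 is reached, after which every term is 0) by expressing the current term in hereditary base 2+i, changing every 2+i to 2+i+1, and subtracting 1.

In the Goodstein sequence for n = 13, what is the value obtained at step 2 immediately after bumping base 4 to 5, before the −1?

step 0: 13 = 2^(2 + 1) + 2^2 + 1; sub 3 for 2: 3^(3 + 1) + 3^3 + 1; = 109; G_1 = 109−1 = 108
step 1: 108 = 3^(3 + 1) + 3^3; sub 4 for 3: 4^(4 + 1) + 4^4; = 1280; G_2 = 1280−1 = 1279

16093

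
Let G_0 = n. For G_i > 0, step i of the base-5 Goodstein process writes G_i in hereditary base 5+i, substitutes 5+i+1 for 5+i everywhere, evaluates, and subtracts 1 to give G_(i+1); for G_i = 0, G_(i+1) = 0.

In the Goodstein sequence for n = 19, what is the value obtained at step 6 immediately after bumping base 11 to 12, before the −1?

32

G_0=19  [base 5] 3·5 + 4  →[5↦6]→  3·6 + 4 = 22  −1 ⇒ G_1=21
G_1=21  [base 6] 3·6 + 3  →[6↦7]→  3·7 + 3 = 24  −1 ⇒ G_2=23
G_2=23  [base 7] 3·7 + 2  →[7↦8]→  3·8 + 2 = 26  −1 ⇒ G_3=25
G_3=25  [base 8] 3·8 + 1  →[8↦9]→  3·9 + 1 = 28  −1 ⇒ G_4=27
G_4=27  [base 9] 3·9  →[9↦10]→  3·10 = 30  −1 ⇒ G_5=29
G_5=29  [base 10] 2·10 + 9  →[10↦11]→  2·11 + 9 = 31  −1 ⇒ G_6=30
G_6=30  [base 11] 2·11 + 8  →[11↦12]→  2·12 + 8 = 32  −1 ⇒ G_7=31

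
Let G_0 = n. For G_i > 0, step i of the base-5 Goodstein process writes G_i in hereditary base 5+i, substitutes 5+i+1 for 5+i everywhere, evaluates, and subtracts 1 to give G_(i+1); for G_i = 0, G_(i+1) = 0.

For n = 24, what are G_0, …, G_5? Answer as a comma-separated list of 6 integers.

24 —HB5→ 4·5 + 4 —bump→ 4·6 + 4 = 28 —(−1)→ 27
27 —HB6→ 4·6 + 3 —bump→ 4·7 + 3 = 31 —(−1)→ 30
30 —HB7→ 4·7 + 2 —bump→ 4·8 + 2 = 34 —(−1)→ 33
33 —HB8→ 4·8 + 1 —bump→ 4·9 + 1 = 37 —(−1)→ 36
36 —HB9→ 4·9 —bump→ 4·10 = 40 —(−1)→ 39

24, 27, 30, 33, 36, 39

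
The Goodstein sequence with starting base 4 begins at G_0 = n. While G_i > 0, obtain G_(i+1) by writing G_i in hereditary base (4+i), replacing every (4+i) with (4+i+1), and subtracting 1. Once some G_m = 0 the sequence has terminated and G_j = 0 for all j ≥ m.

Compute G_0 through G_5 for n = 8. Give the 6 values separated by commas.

i=0: 8 = 2·4 (b=4); 4→5: 2·5 = 10; 10−1 = 9
i=1: 9 = 5 + 4 (b=5); 5→6: 6 + 4 = 10; 10−1 = 9
i=2: 9 = 6 + 3 (b=6); 6→7: 7 + 3 = 10; 10−1 = 9
i=3: 9 = 7 + 2 (b=7); 7→8: 8 + 2 = 10; 10−1 = 9
i=4: 9 = 8 + 1 (b=8); 8→9: 9 + 1 = 10; 10−1 = 9

8, 9, 9, 9, 9, 9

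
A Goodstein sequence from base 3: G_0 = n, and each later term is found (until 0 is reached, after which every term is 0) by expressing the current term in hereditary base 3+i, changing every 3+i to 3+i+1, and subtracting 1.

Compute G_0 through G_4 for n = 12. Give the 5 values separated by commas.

i=0: 12 = 3^2 + 3 (b=3); 3→4: 4^2 + 4 = 20; 20−1 = 19
i=1: 19 = 4^2 + 3 (b=4); 4→5: 5^2 + 3 = 28; 28−1 = 27
i=2: 27 = 5^2 + 2 (b=5); 5→6: 6^2 + 2 = 38; 38−1 = 37
i=3: 37 = 6^2 + 1 (b=6); 6→7: 7^2 + 1 = 50; 50−1 = 49

12, 19, 27, 37, 49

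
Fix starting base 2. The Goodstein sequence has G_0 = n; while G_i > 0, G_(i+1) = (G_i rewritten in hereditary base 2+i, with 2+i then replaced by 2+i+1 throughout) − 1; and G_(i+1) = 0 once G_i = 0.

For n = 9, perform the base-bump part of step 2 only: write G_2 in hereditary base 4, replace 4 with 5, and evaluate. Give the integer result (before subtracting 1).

G_0 = 9. HB_2(9) = 2^(2 + 1) + 1. Bump = 82. G_1 = 81.
G_1 = 81. HB_3(81) = 3^(3 + 1). Bump = 1024. G_2 = 1023.

9843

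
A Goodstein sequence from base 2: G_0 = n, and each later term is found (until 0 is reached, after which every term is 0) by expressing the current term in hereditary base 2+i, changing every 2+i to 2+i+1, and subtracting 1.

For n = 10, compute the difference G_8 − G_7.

48063120959

G_0 = 10. HB_2(10) = 2^(2 + 1) + 2. Bump = 84. G_1 = 83.
G_1 = 83. HB_3(83) = 3^(3 + 1) + 2. Bump = 1026. G_2 = 1025.
G_2 = 1025. HB_4(1025) = 4^(4 + 1) + 1. Bump = 15626. G_3 = 15625.
G_3 = 15625. HB_5(15625) = 5^(5 + 1). Bump = 279936. G_4 = 279935.
G_4 = 279935. HB_6(279935) = 5·6^6 + 5·6^5 + 5·6^4 + 5·6^3 + 5·6^2 + 5·6 + 5. Bump = 4215755. G_5 = 4215754.
G_5 = 4215754. HB_7(4215754) = 5·7^7 + 5·7^5 + 5·7^4 + 5·7^3 + 5·7^2 + 5·7 + 4. Bump = 84073324. G_6 = 84073323.
G_6 = 84073323. HB_8(84073323) = 5·8^8 + 5·8^5 + 5·8^4 + 5·8^3 + 5·8^2 + 5·8 + 3. Bump = 1937434593. G_7 = 1937434592.
G_7 = 1937434592. HB_9(1937434592) = 5·9^9 + 5·9^5 + 5·9^4 + 5·9^3 + 5·9^2 + 5·9 + 2. Bump = 50000555552. G_8 = 50000555551.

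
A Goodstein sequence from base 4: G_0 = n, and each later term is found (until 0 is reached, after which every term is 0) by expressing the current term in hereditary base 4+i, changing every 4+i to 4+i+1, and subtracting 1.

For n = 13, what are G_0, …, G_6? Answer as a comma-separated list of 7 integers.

G_0 = 13. HB_4(13) = 3·4 + 1. Bump = 16. G_1 = 15.
G_1 = 15. HB_5(15) = 3·5. Bump = 18. G_2 = 17.
G_2 = 17. HB_6(17) = 2·6 + 5. Bump = 19. G_3 = 18.
G_3 = 18. HB_7(18) = 2·7 + 4. Bump = 20. G_4 = 19.
G_4 = 19. HB_8(19) = 2·8 + 3. Bump = 21. G_5 = 20.
G_5 = 20. HB_9(20) = 2·9 + 2. Bump = 22. G_6 = 21.

13, 15, 17, 18, 19, 20, 21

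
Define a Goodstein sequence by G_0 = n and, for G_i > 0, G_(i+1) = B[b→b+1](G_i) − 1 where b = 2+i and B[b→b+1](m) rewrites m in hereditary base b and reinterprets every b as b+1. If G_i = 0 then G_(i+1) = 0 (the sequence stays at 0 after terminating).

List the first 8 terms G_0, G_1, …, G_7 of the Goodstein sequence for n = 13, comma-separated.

13, 108, 1279, 16092, 280711, 5765998, 134219479, 3486786855

i=0: 13 = 2^(2 + 1) + 2^2 + 1 (b=2); 2→3: 3^(3 + 1) + 3^3 + 1 = 109; 109−1 = 108
i=1: 108 = 3^(3 + 1) + 3^3 (b=3); 3→4: 4^(4 + 1) + 4^4 = 1280; 1280−1 = 1279
i=2: 1279 = 4^(4 + 1) + 3·4^3 + 3·4^2 + 3·4 + 3 (b=4); 4→5: 5^(5 + 1) + 3·5^3 + 3·5^2 + 3·5 + 3 = 16093; 16093−1 = 16092
i=3: 16092 = 5^(5 + 1) + 3·5^3 + 3·5^2 + 3·5 + 2 (b=5); 5→6: 6^(6 + 1) + 3·6^3 + 3·6^2 + 3·6 + 2 = 280712; 280712−1 = 280711
i=4: 280711 = 6^(6 + 1) + 3·6^3 + 3·6^2 + 3·6 + 1 (b=6); 6→7: 7^(7 + 1) + 3·7^3 + 3·7^2 + 3·7 + 1 = 5765999; 5765999−1 = 5765998
i=5: 5765998 = 7^(7 + 1) + 3·7^3 + 3·7^2 + 3·7 (b=7); 7→8: 8^(8 + 1) + 3·8^3 + 3·8^2 + 3·8 = 134219480; 134219480−1 = 134219479
i=6: 134219479 = 8^(8 + 1) + 3·8^3 + 3·8^2 + 2·8 + 7 (b=8); 8→9: 9^(9 + 1) + 3·9^3 + 3·9^2 + 2·9 + 7 = 3486786856; 3486786856−1 = 3486786855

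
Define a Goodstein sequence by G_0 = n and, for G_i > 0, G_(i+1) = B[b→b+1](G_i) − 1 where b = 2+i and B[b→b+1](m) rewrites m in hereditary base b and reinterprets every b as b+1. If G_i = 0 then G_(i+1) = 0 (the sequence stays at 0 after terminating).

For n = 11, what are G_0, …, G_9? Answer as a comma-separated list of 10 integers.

(0) 11|_2 = 2^(2 + 1) + 2 + 1 ↦ 3^(3 + 1) + 3 + 1|_3 = 85 ⇒ 84
(1) 84|_3 = 3^(3 + 1) + 3 ↦ 4^(4 + 1) + 4|_4 = 1028 ⇒ 1027
(2) 1027|_4 = 4^(4 + 1) + 3 ↦ 5^(5 + 1) + 3|_5 = 15628 ⇒ 15627
(3) 15627|_5 = 5^(5 + 1) + 2 ↦ 6^(6 + 1) + 2|_6 = 279938 ⇒ 279937
(4) 279937|_6 = 6^(6 + 1) + 1 ↦ 7^(7 + 1) + 1|_7 = 5764802 ⇒ 5764801
(5) 5764801|_7 = 7^(7 + 1) ↦ 8^(8 + 1)|_8 = 134217728 ⇒ 134217727
(6) 134217727|_8 = 7·8^8 + 7·8^7 + 7·8^6 + 7·8^5 + 7·8^4 + 7·8^3 + 7·8^2 + 7·8 + 7 ↦ 7·9^9 + 7·9^7 + 7·9^6 + 7·9^5 + 7·9^4 + 7·9^3 + 7·9^2 + 7·9 + 7|_9 = 2749609303 ⇒ 2749609302
(7) 2749609302|_9 = 7·9^9 + 7·9^7 + 7·9^6 + 7·9^5 + 7·9^4 + 7·9^3 + 7·9^2 + 7·9 + 6 ↦ 7·10^10 + 7·10^7 + 7·10^6 + 7·10^5 + 7·10^4 + 7·10^3 + 7·10^2 + 7·10 + 6|_10 = 70077777776 ⇒ 70077777775
(8) 70077777775|_10 = 7·10^10 + 7·10^7 + 7·10^6 + 7·10^5 + 7·10^4 + 7·10^3 + 7·10^2 + 7·10 + 5 ↦ 7·11^11 + 7·11^7 + 7·11^6 + 7·11^5 + 7·11^4 + 7·11^3 + 7·11^2 + 7·11 + 5|_11 = 1997331745491 ⇒ 1997331745490

11, 84, 1027, 15627, 279937, 5764801, 134217727, 2749609302, 70077777775, 1997331745490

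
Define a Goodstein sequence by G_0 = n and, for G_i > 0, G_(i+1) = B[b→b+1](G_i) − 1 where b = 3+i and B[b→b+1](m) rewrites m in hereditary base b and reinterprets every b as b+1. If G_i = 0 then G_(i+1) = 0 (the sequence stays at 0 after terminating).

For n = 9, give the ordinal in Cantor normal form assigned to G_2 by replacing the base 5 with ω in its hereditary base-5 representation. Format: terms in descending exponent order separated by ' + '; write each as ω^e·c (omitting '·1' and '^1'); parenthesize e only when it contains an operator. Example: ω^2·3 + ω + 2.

base 3: 9 = 3^2; at 4: 4^2 = 16; next = 15
base 4: 15 = 3·4 + 3; at 5: 3·5 + 3 = 18; next = 17
base 5: 17 = 3·5 + 2; at 6: 3·6 + 2 = 20; next = 19

ω·3 + 2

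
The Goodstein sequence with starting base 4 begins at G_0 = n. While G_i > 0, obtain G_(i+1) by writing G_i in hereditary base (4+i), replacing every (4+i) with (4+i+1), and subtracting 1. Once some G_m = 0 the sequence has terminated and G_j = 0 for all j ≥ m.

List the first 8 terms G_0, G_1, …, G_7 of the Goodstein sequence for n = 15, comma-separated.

15, 17, 19, 21, 23, 24, 25, 26

15 —HB4→ 3·4 + 3 —bump→ 3·5 + 3 = 18 —(−1)→ 17
17 —HB5→ 3·5 + 2 —bump→ 3·6 + 2 = 20 —(−1)→ 19
19 —HB6→ 3·6 + 1 —bump→ 3·7 + 1 = 22 —(−1)→ 21
21 —HB7→ 3·7 —bump→ 3·8 = 24 —(−1)→ 23
23 —HB8→ 2·8 + 7 —bump→ 2·9 + 7 = 25 —(−1)→ 24
24 —HB9→ 2·9 + 6 —bump→ 2·10 + 6 = 26 —(−1)→ 25
25 —HB10→ 2·10 + 5 —bump→ 2·11 + 5 = 27 —(−1)→ 26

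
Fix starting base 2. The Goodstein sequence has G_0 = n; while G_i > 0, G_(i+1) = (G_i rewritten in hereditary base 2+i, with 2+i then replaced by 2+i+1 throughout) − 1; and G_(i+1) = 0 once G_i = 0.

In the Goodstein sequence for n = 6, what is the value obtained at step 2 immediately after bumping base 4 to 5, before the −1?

3126

6 —HB2→ 2^2 + 2 —bump→ 3^3 + 3 = 30 —(−1)→ 29
29 —HB3→ 3^3 + 2 —bump→ 4^4 + 2 = 258 —(−1)→ 257
257 —HB4→ 4^4 + 1 —bump→ 5^5 + 1 = 3126 —(−1)→ 3125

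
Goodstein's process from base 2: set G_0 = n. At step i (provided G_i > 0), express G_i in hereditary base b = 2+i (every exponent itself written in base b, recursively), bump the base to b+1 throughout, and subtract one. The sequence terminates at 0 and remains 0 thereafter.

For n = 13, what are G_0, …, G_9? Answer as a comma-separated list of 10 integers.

13, 108, 1279, 16092, 280711, 5765998, 134219479, 3486786855, 100000003325, 3138428381103

[0] 13 ≡ 2^(2 + 1) + 2^2 + 1 (base 2). Lift 3: 109. −1: 108.
[1] 108 ≡ 3^(3 + 1) + 3^3 (base 3). Lift 4: 1280. −1: 1279.
[2] 1279 ≡ 4^(4 + 1) + 3·4^3 + 3·4^2 + 3·4 + 3 (base 4). Lift 5: 16093. −1: 16092.
[3] 16092 ≡ 5^(5 + 1) + 3·5^3 + 3·5^2 + 3·5 + 2 (base 5). Lift 6: 280712. −1: 280711.
[4] 280711 ≡ 6^(6 + 1) + 3·6^3 + 3·6^2 + 3·6 + 1 (base 6). Lift 7: 5765999. −1: 5765998.
[5] 5765998 ≡ 7^(7 + 1) + 3·7^3 + 3·7^2 + 3·7 (base 7). Lift 8: 134219480. −1: 134219479.
[6] 134219479 ≡ 8^(8 + 1) + 3·8^3 + 3·8^2 + 2·8 + 7 (base 8). Lift 9: 3486786856. −1: 3486786855.
[7] 3486786855 ≡ 9^(9 + 1) + 3·9^3 + 3·9^2 + 2·9 + 6 (base 9). Lift 10: 100000003326. −1: 100000003325.
[8] 100000003325 ≡ 10^(10 + 1) + 3·10^3 + 3·10^2 + 2·10 + 5 (base 10). Lift 11: 3138428381104. −1: 3138428381103.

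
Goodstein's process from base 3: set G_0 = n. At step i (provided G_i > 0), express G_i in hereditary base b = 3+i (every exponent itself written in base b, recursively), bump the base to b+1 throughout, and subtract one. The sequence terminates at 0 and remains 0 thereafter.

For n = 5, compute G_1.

(0) 5|_3 = 3 + 2 ↦ 4 + 2|_4 = 6 ⇒ 5
(1) 5|_4 = 4 + 1 ↦ 5 + 1|_5 = 6 ⇒ 5

5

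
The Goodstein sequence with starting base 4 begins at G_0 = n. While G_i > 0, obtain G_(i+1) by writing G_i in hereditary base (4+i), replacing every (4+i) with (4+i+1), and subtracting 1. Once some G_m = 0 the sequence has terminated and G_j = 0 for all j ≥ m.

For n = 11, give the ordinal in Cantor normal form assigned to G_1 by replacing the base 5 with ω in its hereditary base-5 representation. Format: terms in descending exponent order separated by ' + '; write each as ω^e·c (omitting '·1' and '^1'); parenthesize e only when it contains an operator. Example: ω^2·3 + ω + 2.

ω·2 + 2

step 0: 11 = 2·4 + 3; sub 5 for 4: 2·5 + 3; = 13; G_1 = 13−1 = 12
step 1: 12 = 2·5 + 2; sub 6 for 5: 2·6 + 2; = 14; G_2 = 14−1 = 13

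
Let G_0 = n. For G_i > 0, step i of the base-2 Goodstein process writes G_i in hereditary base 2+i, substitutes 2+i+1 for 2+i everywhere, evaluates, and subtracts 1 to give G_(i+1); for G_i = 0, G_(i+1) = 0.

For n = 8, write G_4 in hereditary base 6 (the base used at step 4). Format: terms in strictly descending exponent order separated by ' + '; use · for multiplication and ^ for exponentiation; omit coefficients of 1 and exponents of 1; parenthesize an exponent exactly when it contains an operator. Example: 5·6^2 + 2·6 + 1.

2·6^6 + 2·6^2 + 6 + 5

G_0=8  [base 2] 2^(2 + 1)  →[2↦3]→  3^(3 + 1) = 81  −1 ⇒ G_1=80
G_1=80  [base 3] 2·3^3 + 2·3^2 + 2·3 + 2  →[3↦4]→  2·4^4 + 2·4^2 + 2·4 + 2 = 554  −1 ⇒ G_2=553
G_2=553  [base 4] 2·4^4 + 2·4^2 + 2·4 + 1  →[4↦5]→  2·5^5 + 2·5^2 + 2·5 + 1 = 6311  −1 ⇒ G_3=6310
G_3=6310  [base 5] 2·5^5 + 2·5^2 + 2·5  →[5↦6]→  2·6^6 + 2·6^2 + 2·6 = 93396  −1 ⇒ G_4=93395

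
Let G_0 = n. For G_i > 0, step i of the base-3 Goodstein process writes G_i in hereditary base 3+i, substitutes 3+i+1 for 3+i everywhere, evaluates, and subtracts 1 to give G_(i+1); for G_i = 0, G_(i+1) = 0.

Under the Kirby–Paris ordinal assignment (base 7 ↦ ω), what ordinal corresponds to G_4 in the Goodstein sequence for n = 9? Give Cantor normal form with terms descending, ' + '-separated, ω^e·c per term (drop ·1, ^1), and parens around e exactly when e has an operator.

ω·3

(0) 9|_3 = 3^2 ↦ 4^2|_4 = 16 ⇒ 15
(1) 15|_4 = 3·4 + 3 ↦ 3·5 + 3|_5 = 18 ⇒ 17
(2) 17|_5 = 3·5 + 2 ↦ 3·6 + 2|_6 = 20 ⇒ 19
(3) 19|_6 = 3·6 + 1 ↦ 3·7 + 1|_7 = 22 ⇒ 21
(4) 21|_7 = 3·7 ↦ 3·8|_8 = 24 ⇒ 23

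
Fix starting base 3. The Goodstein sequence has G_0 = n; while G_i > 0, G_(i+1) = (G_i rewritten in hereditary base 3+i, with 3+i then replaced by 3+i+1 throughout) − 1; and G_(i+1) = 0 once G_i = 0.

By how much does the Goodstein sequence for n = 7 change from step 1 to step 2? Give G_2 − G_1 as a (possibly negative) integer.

1

i=0: 7 = 2·3 + 1 (b=3); 3→4: 2·4 + 1 = 9; 9−1 = 8
i=1: 8 = 2·4 (b=4); 4→5: 2·5 = 10; 10−1 = 9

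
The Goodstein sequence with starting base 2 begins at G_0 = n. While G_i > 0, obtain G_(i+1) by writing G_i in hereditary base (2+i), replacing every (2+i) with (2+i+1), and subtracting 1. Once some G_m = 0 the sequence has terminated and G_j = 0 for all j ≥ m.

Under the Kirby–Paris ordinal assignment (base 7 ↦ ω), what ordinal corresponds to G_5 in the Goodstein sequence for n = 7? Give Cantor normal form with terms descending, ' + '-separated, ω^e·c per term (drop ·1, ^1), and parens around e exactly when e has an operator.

step 0: 7 = 2^2 + 2 + 1; sub 3 for 2: 3^3 + 3 + 1; = 31; G_1 = 31−1 = 30
step 1: 30 = 3^3 + 3; sub 4 for 3: 4^4 + 4; = 260; G_2 = 260−1 = 259
step 2: 259 = 4^4 + 3; sub 5 for 4: 5^5 + 3; = 3128; G_3 = 3128−1 = 3127
step 3: 3127 = 5^5 + 2; sub 6 for 5: 6^6 + 2; = 46658; G_4 = 46658−1 = 46657
step 4: 46657 = 6^6 + 1; sub 7 for 6: 7^7 + 1; = 823544; G_5 = 823544−1 = 823543
step 5: 823543 = 7^7; sub 8 for 7: 8^8; = 16777216; G_6 = 16777216−1 = 16777215

ω^ω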